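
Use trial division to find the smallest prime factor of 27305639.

27305639 is odd.
Digit sum 35, not divisible by 3.
Ends in 9: not divisible by 5.
7: 27305639 = 7·3900805 + 4
11: 27305639 = 11·2482330 + 9
13: 27305639 = 13·2100433 + 10
17: 27305639 = 17·1606214 + 1
19: 27305639 = 19·1437138 + 17
23: 27305639 = 23·1187201 + 16
29: 27305639 = 29·941573 + 22
31: 27305639 = 31·880827 + 2
37: 27305639 = 37·737990 + 9
41: 27305639 = 41·665991 + 8
43: 27305639 = 43·635014 + 37
47: 27305639 = 47·580971 + 2
53: 27305639 = 53·515200 + 39
59: 27305639 = 59·462807 + 26
61: 27305639 = 61·447633 + 26
67: 27305639 = 67·407546 + 57
71: 27305639 = 71·384586 + 33
73: 27305639 = 73·374049 + 62
79: 27305639 = 79·345641

79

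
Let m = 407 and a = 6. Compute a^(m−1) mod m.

6^1 ≡ 6 (mod 407)
6^2 ≡ 6^2 = 36 ≡ 36 (mod 407)
6^4 ≡ 36^2 = 1296 ≡ 75 (mod 407)
6^8 ≡ 75^2 = 5625 ≡ 334 (mod 407)
6^16 ≡ 334^2 = 111556 ≡ 38 (mod 407)
6^32 ≡ 38^2 = 1444 ≡ 223 (mod 407)
6^64 ≡ 223^2 = 49729 ≡ 75 (mod 407)
6^128 ≡ 75^2 = 5625 ≡ 334 (mod 407)
6^256 ≡ 334^2 = 111556 ≡ 38 (mod 407)
406 = 256 + 128 + 16 + 4 + 2 in binary powers of 2.
So 6^406 ≡ 38 · 334 · 38 · 75 · 36 ≡ 258 (mod 407).
Since 258 ≠ 1, base 6 is a Fermat witness: 407 is composite.

258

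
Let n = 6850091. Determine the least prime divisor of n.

53

6850091 is odd.
Digit sum 29, not divisible by 3.
Ends in 1: not divisible by 5.
7: 6850091 = 7·978584 + 3
11: 6850091 = 11·622735 + 6
13: 6850091 = 13·526930 + 1
17: 6850091 = 17·402946 + 9
19: 6850091 = 19·360531 + 2
23: 6850091 = 23·297830 + 1
29: 6850091 = 29·236210 + 1
31: 6850091 = 31·220970 + 21
37: 6850091 = 37·185137 + 22
41: 6850091 = 41·167075 + 16
43: 6850091 = 43·159304 + 19
47: 6850091 = 47·145746 + 29
53: 6850091 = 53·129247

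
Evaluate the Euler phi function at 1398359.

Factor: 1398359 = 59 · 137 · 173.
φ(1398359) = (59−1) · (137−1) · (173−1) = 58 · 136 · 172 = 1356736.

1356736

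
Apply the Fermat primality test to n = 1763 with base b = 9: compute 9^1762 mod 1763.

9^1 ≡ 9 (mod 1763)
9^2 ≡ 9^2 = 81 ≡ 81 (mod 1763)
9^4 ≡ 81^2 = 6561 ≡ 1272 (mod 1763)
9^8 ≡ 1272^2 = 1617984 ≡ 1313 (mod 1763)
9^16 ≡ 1313^2 = 1723969 ≡ 1518 (mod 1763)
9^32 ≡ 1518^2 = 2304324 ≡ 83 (mod 1763)
9^64 ≡ 83^2 = 6889 ≡ 1600 (mod 1763)
9^128 ≡ 1600^2 = 2560000 ≡ 124 (mod 1763)
9^256 ≡ 124^2 = 15376 ≡ 1272 (mod 1763)
9^512 ≡ 1272^2 = 1617984 ≡ 1313 (mod 1763)
9^1024 ≡ 1313^2 = 1723969 ≡ 1518 (mod 1763)
1762 = 1024 + 512 + 128 + 64 + 32 + 2 in binary powers of 2.
So 9^1762 ≡ 1518 · 1313 · 124 · 1600 · 83 · 81 ≡ 1393 (mod 1763).
Since 1393 ≠ 1, base 9 is a Fermat witness: 1763 is composite.

1393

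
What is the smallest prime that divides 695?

5

695 is odd.
Digit sum 20, not divisible by 3.
Ends in 5: divisible by 5.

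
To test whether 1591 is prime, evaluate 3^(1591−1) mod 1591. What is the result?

3^1 ≡ 3 (mod 1591)
3^2 ≡ 3^2 = 9 ≡ 9 (mod 1591)
3^4 ≡ 9^2 = 81 ≡ 81 (mod 1591)
3^8 ≡ 81^2 = 6561 ≡ 197 (mod 1591)
3^16 ≡ 197^2 = 38809 ≡ 625 (mod 1591)
3^32 ≡ 625^2 = 390625 ≡ 830 (mod 1591)
3^64 ≡ 830^2 = 688900 ≡ 1588 (mod 1591)
3^128 ≡ 1588^2 = 2521744 ≡ 9 (mod 1591)
3^256 ≡ 9^2 = 81 ≡ 81 (mod 1591)
3^512 ≡ 81^2 = 6561 ≡ 197 (mod 1591)
3^1024 ≡ 197^2 = 38809 ≡ 625 (mod 1591)
1590 = 1024 + 512 + 32 + 16 + 4 + 2 in binary powers of 2.
So 3^1590 ≡ 625 · 197 · 830 · 625 · 81 · 9 ≡ 322 (mod 1591).
Since 322 ≠ 1, base 3 is a Fermat witness: 1591 is composite.

322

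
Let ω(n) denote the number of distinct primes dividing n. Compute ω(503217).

5

503217 = 3^2 · 55913
55913 = 11 · 5083
5083 = 13 · 391
391 = 17 · 23
503217 = 3^2 · 11 · 13 · 17 · 23, which has 5 distinct prime factors.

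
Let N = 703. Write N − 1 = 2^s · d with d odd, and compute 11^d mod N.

703 − 1 = 702 = 2^1 · 351, so d = 351.
11^1 ≡ 11 (mod 703)
11^2 ≡ 11^2 = 121 ≡ 121 (mod 703)
11^4 ≡ 121^2 = 14641 ≡ 581 (mod 703)
11^8 ≡ 581^2 = 337561 ≡ 121 (mod 703)
11^16 ≡ 121^2 = 14641 ≡ 581 (mod 703)
11^32 ≡ 581^2 = 337561 ≡ 121 (mod 703)
11^64 ≡ 121^2 = 14641 ≡ 581 (mod 703)
11^128 ≡ 581^2 = 337561 ≡ 121 (mod 703)
11^256 ≡ 121^2 = 14641 ≡ 581 (mod 703)
351 = 256 + 64 + 16 + 8 + 4 + 2 + 1 in binary powers of 2.
So 11^351 ≡ 581 · 581 · 581 · 121 · 581 · 121 · 11 ≡ 628 (mod 703).
Squaring chain: 628; never reaches −1, so base 11 is a Miller–Rabin witness that 703 is composite.

628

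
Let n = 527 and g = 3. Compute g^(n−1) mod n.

121

3^1 ≡ 3 (mod 527)
3^2 ≡ 3^2 = 9 ≡ 9 (mod 527)
3^4 ≡ 9^2 = 81 ≡ 81 (mod 527)
3^8 ≡ 81^2 = 6561 ≡ 237 (mod 527)
3^16 ≡ 237^2 = 56169 ≡ 307 (mod 527)
3^32 ≡ 307^2 = 94249 ≡ 443 (mod 527)
3^64 ≡ 443^2 = 196249 ≡ 205 (mod 527)
3^128 ≡ 205^2 = 42025 ≡ 392 (mod 527)
3^256 ≡ 392^2 = 153664 ≡ 307 (mod 527)
3^512 ≡ 307^2 = 94249 ≡ 443 (mod 527)
526 = 512 + 8 + 4 + 2 in binary powers of 2.
So 3^526 ≡ 443 · 237 · 81 · 9 ≡ 121 (mod 527).
Since 121 ≠ 1, base 3 is a Fermat witness: 527 is composite.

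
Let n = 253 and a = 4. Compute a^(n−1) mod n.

236

4^1 ≡ 4 (mod 253)
4^2 ≡ 4^2 = 16 ≡ 16 (mod 253)
4^4 ≡ 16^2 = 256 ≡ 3 (mod 253)
4^8 ≡ 3^2 = 9 ≡ 9 (mod 253)
4^16 ≡ 9^2 = 81 ≡ 81 (mod 253)
4^32 ≡ 81^2 = 6561 ≡ 236 (mod 253)
4^64 ≡ 236^2 = 55696 ≡ 36 (mod 253)
4^128 ≡ 36^2 = 1296 ≡ 31 (mod 253)
252 = 128 + 64 + 32 + 16 + 8 + 4 in binary powers of 2.
So 4^252 ≡ 31 · 36 · 236 · 81 · 9 · 3 ≡ 236 (mod 253).
Since 236 ≠ 1, base 4 is a Fermat witness: 253 is composite.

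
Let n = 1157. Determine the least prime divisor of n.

1157 is odd.
Digit sum 14, not divisible by 3.
Ends in 7: not divisible by 5.
7: 1157 = 7·165 + 2
11: 1157 = 11·105 + 2
13: 1157 = 13·89

13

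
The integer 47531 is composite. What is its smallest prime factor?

11

47531 is odd.
Digit sum 20, not divisible by 3.
Ends in 1: not divisible by 5.
7: 47531 = 7·6790 + 1
11: 47531 = 11·4321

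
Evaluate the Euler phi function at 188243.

168480

Factor: 188243 = 11 · 109 · 157.
φ(188243) = (11−1) · (109−1) · (157−1) = 10 · 108 · 156 = 168480.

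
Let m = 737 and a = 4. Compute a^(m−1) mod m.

26

4^1 ≡ 4 (mod 737)
4^2 ≡ 4^2 = 16 ≡ 16 (mod 737)
4^4 ≡ 16^2 = 256 ≡ 256 (mod 737)
4^8 ≡ 256^2 = 65536 ≡ 680 (mod 737)
4^16 ≡ 680^2 = 462400 ≡ 301 (mod 737)
4^32 ≡ 301^2 = 90601 ≡ 687 (mod 737)
4^64 ≡ 687^2 = 471969 ≡ 289 (mod 737)
4^128 ≡ 289^2 = 83521 ≡ 240 (mod 737)
4^256 ≡ 240^2 = 57600 ≡ 114 (mod 737)
4^512 ≡ 114^2 = 12996 ≡ 467 (mod 737)
736 = 512 + 128 + 64 + 32 in binary powers of 2.
So 4^736 ≡ 467 · 240 · 289 · 687 ≡ 26 (mod 737).
Since 26 ≠ 1, base 4 is a Fermat witness: 737 is composite.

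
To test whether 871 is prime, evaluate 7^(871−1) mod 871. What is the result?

7^1 ≡ 7 (mod 871)
7^2 ≡ 7^2 = 49 ≡ 49 (mod 871)
7^4 ≡ 49^2 = 2401 ≡ 659 (mod 871)
7^8 ≡ 659^2 = 434281 ≡ 523 (mod 871)
7^16 ≡ 523^2 = 273529 ≡ 35 (mod 871)
7^32 ≡ 35^2 = 1225 ≡ 354 (mod 871)
7^64 ≡ 354^2 = 125316 ≡ 763 (mod 871)
7^128 ≡ 763^2 = 582169 ≡ 341 (mod 871)
7^256 ≡ 341^2 = 116281 ≡ 438 (mod 871)
7^512 ≡ 438^2 = 191844 ≡ 224 (mod 871)
870 = 512 + 256 + 64 + 32 + 4 + 2 in binary powers of 2.
So 7^870 ≡ 224 · 438 · 763 · 354 · 659 · 49 ≡ 545 (mod 871).
Since 545 ≠ 1, base 7 is a Fermat witness: 871 is composite.

545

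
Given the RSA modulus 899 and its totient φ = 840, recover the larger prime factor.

31

φ(n) = (p−1)(q−1) = n − (p+q) + 1, so p + q = 899 − 840 + 1 = 60.
p and q are the roots of t² − 60t + 899 = 0.
Discriminant: 60² − 4·899 = 3600 − 3596 = 4; √4 = 2.
q = (60 − 2)/2 = 29, p = (60 + 2)/2 = 31.
Check: 29 · 31 = 899.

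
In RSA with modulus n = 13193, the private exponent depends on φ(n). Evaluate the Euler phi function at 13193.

Factor: 13193 = 79 · 167.
φ(13193) = (79−1) · (167−1) = 78 · 166 = 12948.

12948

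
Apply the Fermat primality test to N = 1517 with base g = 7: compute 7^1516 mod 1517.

7^1 ≡ 7 (mod 1517)
7^2 ≡ 7^2 = 49 ≡ 49 (mod 1517)
7^4 ≡ 49^2 = 2401 ≡ 884 (mod 1517)
7^8 ≡ 884^2 = 781456 ≡ 201 (mod 1517)
7^16 ≡ 201^2 = 40401 ≡ 959 (mod 1517)
7^32 ≡ 959^2 = 919681 ≡ 379 (mod 1517)
7^64 ≡ 379^2 = 143641 ≡ 1043 (mod 1517)
7^128 ≡ 1043^2 = 1087849 ≡ 160 (mod 1517)
7^256 ≡ 160^2 = 25600 ≡ 1328 (mod 1517)
7^512 ≡ 1328^2 = 1763584 ≡ 830 (mod 1517)
7^1024 ≡ 830^2 = 688900 ≡ 182 (mod 1517)
1516 = 1024 + 256 + 128 + 64 + 32 + 8 + 4 in binary powers of 2.
So 7^1516 ≡ 182 · 1328 · 160 · 1043 · 379 · 201 · 884 ≡ 107 (mod 1517).
Since 107 ≠ 1, base 7 is a Fermat witness: 1517 is composite.

107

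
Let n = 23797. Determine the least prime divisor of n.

53

23797 is odd.
Digit sum 28, not divisible by 3.
Ends in 7: not divisible by 5.
7: 23797 = 7·3399 + 4
11: 23797 = 11·2163 + 4
13: 23797 = 13·1830 + 7
17: 23797 = 17·1399 + 14
19: 23797 = 19·1252 + 9
23: 23797 = 23·1034 + 15
29: 23797 = 29·820 + 17
31: 23797 = 31·767 + 20
37: 23797 = 37·643 + 6
41: 23797 = 41·580 + 17
43: 23797 = 43·553 + 18
47: 23797 = 47·506 + 15
53: 23797 = 53·449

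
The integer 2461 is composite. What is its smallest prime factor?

2461 is odd.
Digit sum 13, not divisible by 3.
Ends in 1: not divisible by 5.
7: 2461 = 7·351 + 4
11: 2461 = 11·223 + 8
13: 2461 = 13·189 + 4
17: 2461 = 17·144 + 13
19: 2461 = 19·129 + 10
23: 2461 = 23·107

23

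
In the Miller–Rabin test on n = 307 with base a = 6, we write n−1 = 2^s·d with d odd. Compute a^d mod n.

307 − 1 = 306 = 2^1 · 153, so d = 153.
6^1 ≡ 6 (mod 307)
6^2 ≡ 6^2 = 36 ≡ 36 (mod 307)
6^4 ≡ 36^2 = 1296 ≡ 68 (mod 307)
6^8 ≡ 68^2 = 4624 ≡ 19 (mod 307)
6^16 ≡ 19^2 = 361 ≡ 54 (mod 307)
6^32 ≡ 54^2 = 2916 ≡ 153 (mod 307)
6^64 ≡ 153^2 = 23409 ≡ 77 (mod 307)
6^128 ≡ 77^2 = 5929 ≡ 96 (mod 307)
153 = 128 + 16 + 8 + 1 in binary powers of 2.
So 6^153 ≡ 96 · 54 · 19 · 6 ≡ 1 (mod 307).
Since 6^d ≡ 1 (mod 307), base 6 does not prove 307 composite.

1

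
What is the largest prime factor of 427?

61

427 = 7 · 61
61 is prime.
So 427 = 7 · 61; the largest prime factor is 61.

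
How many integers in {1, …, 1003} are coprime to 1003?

Factor: 1003 = 17 · 59.
φ(1003) = (17−1) · (59−1) = 16 · 58 = 928.

928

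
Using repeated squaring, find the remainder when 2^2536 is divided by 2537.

2^1 ≡ 2 (mod 2537)
2^2 ≡ 2^2 = 4 ≡ 4 (mod 2537)
2^4 ≡ 4^2 = 16 ≡ 16 (mod 2537)
2^8 ≡ 16^2 = 256 ≡ 256 (mod 2537)
2^16 ≡ 256^2 = 65536 ≡ 2111 (mod 2537)
2^32 ≡ 2111^2 = 4456321 ≡ 1349 (mod 2537)
2^64 ≡ 1349^2 = 1819801 ≡ 772 (mod 2537)
2^128 ≡ 772^2 = 595984 ≡ 2326 (mod 2537)
2^256 ≡ 2326^2 = 5410276 ≡ 1392 (mod 2537)
2^512 ≡ 1392^2 = 1937664 ≡ 1933 (mod 2537)
2^1024 ≡ 1933^2 = 3736489 ≡ 2025 (mod 2537)
2^2048 ≡ 2025^2 = 4100625 ≡ 833 (mod 2537)
2536 = 2048 + 256 + 128 + 64 + 32 + 8 in binary powers of 2.
So 2^2536 ≡ 833 · 1392 · 2326 · 772 · 1349 · 256 ≡ 2369 (mod 2537).
Since 2369 ≠ 1, base 2 is a Fermat witness: 2537 is composite.

2369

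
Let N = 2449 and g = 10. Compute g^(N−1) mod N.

1310

10^1 ≡ 10 (mod 2449)
10^2 ≡ 10^2 = 100 ≡ 100 (mod 2449)
10^4 ≡ 100^2 = 10000 ≡ 204 (mod 2449)
10^8 ≡ 204^2 = 41616 ≡ 2432 (mod 2449)
10^16 ≡ 2432^2 = 5914624 ≡ 289 (mod 2449)
10^32 ≡ 289^2 = 83521 ≡ 255 (mod 2449)
10^64 ≡ 255^2 = 65025 ≡ 1351 (mod 2449)
10^128 ≡ 1351^2 = 1825201 ≡ 696 (mod 2449)
10^256 ≡ 696^2 = 484416 ≡ 1963 (mod 2449)
10^512 ≡ 1963^2 = 3853369 ≡ 1092 (mod 2449)
10^1024 ≡ 1092^2 = 1192464 ≡ 2250 (mod 2449)
10^2048 ≡ 2250^2 = 5062500 ≡ 417 (mod 2449)
2448 = 2048 + 256 + 128 + 16 in binary powers of 2.
So 10^2448 ≡ 417 · 1963 · 696 · 289 ≡ 1310 (mod 2449).
Since 1310 ≠ 1, base 10 is a Fermat witness: 2449 is composite.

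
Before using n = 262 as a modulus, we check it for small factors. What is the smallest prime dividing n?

2

262 is even: 2 divides it.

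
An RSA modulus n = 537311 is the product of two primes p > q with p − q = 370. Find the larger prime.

Since p = q + 370, we have 537311 = q(q + 370), so q² + 370q − 537311 = 0.
Discriminant: 370² + 4·537311 = 136900 + 2149244 = 2286144; √2286144 = 1512.
q = (−370 + 1512)/2 = 571, and p = q + 370 = 941.
Check: 571 · 941 = 537311.

941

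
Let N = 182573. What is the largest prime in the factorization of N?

73

182573 = 41 · 4453
4453 = 61 · 73
73 is prime.
So 182573 = 41 · 61 · 73; the largest prime factor is 73.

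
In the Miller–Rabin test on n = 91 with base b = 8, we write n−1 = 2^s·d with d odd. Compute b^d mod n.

8

91 − 1 = 90 = 2^1 · 45, so d = 45.
8^1 ≡ 8 (mod 91)
8^2 ≡ 8^2 = 64 ≡ 64 (mod 91)
8^4 ≡ 64^2 = 4096 ≡ 1 (mod 91)
8^8 ≡ 1^2 = 1 ≡ 1 (mod 91)
8^16 ≡ 1^2 = 1 ≡ 1 (mod 91)
8^32 ≡ 1^2 = 1 ≡ 1 (mod 91)
45 = 32 + 8 + 4 + 1 in binary powers of 2.
So 8^45 ≡ 1 · 1 · 1 · 8 ≡ 8 (mod 91).
Squaring chain: 8; never reaches −1, so base 8 is a Miller–Rabin witness that 91 is composite.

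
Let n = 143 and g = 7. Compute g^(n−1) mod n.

82

7^1 ≡ 7 (mod 143)
7^2 ≡ 7^2 = 49 ≡ 49 (mod 143)
7^4 ≡ 49^2 = 2401 ≡ 113 (mod 143)
7^8 ≡ 113^2 = 12769 ≡ 42 (mod 143)
7^16 ≡ 42^2 = 1764 ≡ 48 (mod 143)
7^32 ≡ 48^2 = 2304 ≡ 16 (mod 143)
7^64 ≡ 16^2 = 256 ≡ 113 (mod 143)
7^128 ≡ 113^2 = 12769 ≡ 42 (mod 143)
142 = 128 + 8 + 4 + 2 in binary powers of 2.
So 7^142 ≡ 42 · 42 · 113 · 49 ≡ 82 (mod 143).
Since 82 ≠ 1, base 7 is a Fermat witness: 143 is composite.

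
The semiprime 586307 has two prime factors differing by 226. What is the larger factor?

887

Since p = q + 226, we have 586307 = q(q + 226), so q² + 226q − 586307 = 0.
Discriminant: 226² + 4·586307 = 51076 + 2345228 = 2396304; √2396304 = 1548.
q = (−226 + 1548)/2 = 661, and p = q + 226 = 887.
Check: 661 · 887 = 586307.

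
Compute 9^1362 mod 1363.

9^1 ≡ 9 (mod 1363)
9^2 ≡ 9^2 = 81 ≡ 81 (mod 1363)
9^4 ≡ 81^2 = 6561 ≡ 1109 (mod 1363)
9^8 ≡ 1109^2 = 1229881 ≡ 455 (mod 1363)
9^16 ≡ 455^2 = 207025 ≡ 1212 (mod 1363)
9^32 ≡ 1212^2 = 1468944 ≡ 993 (mod 1363)
9^64 ≡ 993^2 = 986049 ≡ 600 (mod 1363)
9^128 ≡ 600^2 = 360000 ≡ 168 (mod 1363)
9^256 ≡ 168^2 = 28224 ≡ 964 (mod 1363)
9^512 ≡ 964^2 = 929296 ≡ 1093 (mod 1363)
9^1024 ≡ 1093^2 = 1194649 ≡ 661 (mod 1363)
1362 = 1024 + 256 + 64 + 16 + 2 in binary powers of 2.
So 9^1362 ≡ 661 · 964 · 600 · 1212 · 81 ≡ 1051 (mod 1363).
Since 1051 ≠ 1, base 9 is a Fermat witness: 1363 is composite.

1051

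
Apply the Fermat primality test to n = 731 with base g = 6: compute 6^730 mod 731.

6^1 ≡ 6 (mod 731)
6^2 ≡ 6^2 = 36 ≡ 36 (mod 731)
6^4 ≡ 36^2 = 1296 ≡ 565 (mod 731)
6^8 ≡ 565^2 = 319225 ≡ 509 (mod 731)
6^16 ≡ 509^2 = 259081 ≡ 307 (mod 731)
6^32 ≡ 307^2 = 94249 ≡ 681 (mod 731)
6^64 ≡ 681^2 = 463761 ≡ 307 (mod 731)
6^128 ≡ 307^2 = 94249 ≡ 681 (mod 731)
6^256 ≡ 681^2 = 463761 ≡ 307 (mod 731)
6^512 ≡ 307^2 = 94249 ≡ 681 (mod 731)
730 = 512 + 128 + 64 + 16 + 8 + 2 in binary powers of 2.
So 6^730 ≡ 681 · 681 · 307 · 307 · 509 · 36 ≡ 49 (mod 731).
Since 49 ≠ 1, base 6 is a Fermat witness: 731 is composite.

49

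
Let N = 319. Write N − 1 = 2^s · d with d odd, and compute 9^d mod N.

5

319 − 1 = 318 = 2^1 · 159, so d = 159.
9^1 ≡ 9 (mod 319)
9^2 ≡ 9^2 = 81 ≡ 81 (mod 319)
9^4 ≡ 81^2 = 6561 ≡ 181 (mod 319)
9^8 ≡ 181^2 = 32761 ≡ 223 (mod 319)
9^16 ≡ 223^2 = 49729 ≡ 284 (mod 319)
9^32 ≡ 284^2 = 80656 ≡ 268 (mod 319)
9^64 ≡ 268^2 = 71824 ≡ 49 (mod 319)
9^128 ≡ 49^2 = 2401 ≡ 168 (mod 319)
159 = 128 + 16 + 8 + 4 + 2 + 1 in binary powers of 2.
So 9^159 ≡ 168 · 284 · 223 · 181 · 81 · 9 ≡ 5 (mod 319).
Squaring chain: 5; never reaches −1, so base 9 is a Miller–Rabin witness that 319 is composite.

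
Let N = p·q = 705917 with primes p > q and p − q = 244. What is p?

971

Since p = q + 244, we have 705917 = q(q + 244), so q² + 244q − 705917 = 0.
Discriminant: 244² + 4·705917 = 59536 + 2823668 = 2883204; √2883204 = 1698.
q = (−244 + 1698)/2 = 727, and p = q + 244 = 971.
Check: 727 · 971 = 705917.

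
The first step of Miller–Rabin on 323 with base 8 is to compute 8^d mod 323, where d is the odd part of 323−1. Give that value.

297

323 − 1 = 322 = 2^1 · 161, so d = 161.
8^1 ≡ 8 (mod 323)
8^2 ≡ 8^2 = 64 ≡ 64 (mod 323)
8^4 ≡ 64^2 = 4096 ≡ 220 (mod 323)
8^8 ≡ 220^2 = 48400 ≡ 273 (mod 323)
8^16 ≡ 273^2 = 74529 ≡ 239 (mod 323)
8^32 ≡ 239^2 = 57121 ≡ 273 (mod 323)
8^64 ≡ 273^2 = 74529 ≡ 239 (mod 323)
8^128 ≡ 239^2 = 57121 ≡ 273 (mod 323)
161 = 128 + 32 + 1 in binary powers of 2.
So 8^161 ≡ 273 · 273 · 8 ≡ 297 (mod 323).
Squaring chain: 297; never reaches −1, so base 8 is a Miller–Rabin witness that 323 is composite.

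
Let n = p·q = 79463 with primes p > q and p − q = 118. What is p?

Since p = q + 118, we have 79463 = q(q + 118), so q² + 118q − 79463 = 0.
Discriminant: 118² + 4·79463 = 13924 + 317852 = 331776; √331776 = 576.
q = (−118 + 576)/2 = 229, and p = q + 118 = 347.
Check: 229 · 347 = 79463.

347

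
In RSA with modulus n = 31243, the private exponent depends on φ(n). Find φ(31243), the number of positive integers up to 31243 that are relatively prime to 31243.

30888

Factor: 31243 = 157 · 199.
φ(31243) = (157−1) · (199−1) = 156 · 198 = 30888.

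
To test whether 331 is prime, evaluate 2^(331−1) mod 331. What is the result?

1

2^1 ≡ 2 (mod 331)
2^2 ≡ 2^2 = 4 ≡ 4 (mod 331)
2^4 ≡ 4^2 = 16 ≡ 16 (mod 331)
2^8 ≡ 16^2 = 256 ≡ 256 (mod 331)
2^16 ≡ 256^2 = 65536 ≡ 329 (mod 331)
2^32 ≡ 329^2 = 108241 ≡ 4 (mod 331)
2^64 ≡ 4^2 = 16 ≡ 16 (mod 331)
2^128 ≡ 16^2 = 256 ≡ 256 (mod 331)
2^256 ≡ 256^2 = 65536 ≡ 329 (mod 331)
330 = 256 + 64 + 8 + 2 in binary powers of 2.
So 2^330 ≡ 329 · 16 · 256 · 4 ≡ 1 (mod 331).
Since the result is 1, base 2 gives no evidence that 331 is composite.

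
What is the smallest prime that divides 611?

611 is odd.
Digit sum 8, not divisible by 3.
Ends in 1: not divisible by 5.
7: 611 = 7·87 + 2
11: 611 = 11·55 + 6
13: 611 = 13·47

13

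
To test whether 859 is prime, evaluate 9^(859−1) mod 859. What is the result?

1

9^1 ≡ 9 (mod 859)
9^2 ≡ 9^2 = 81 ≡ 81 (mod 859)
9^4 ≡ 81^2 = 6561 ≡ 548 (mod 859)
9^8 ≡ 548^2 = 300304 ≡ 513 (mod 859)
9^16 ≡ 513^2 = 263169 ≡ 315 (mod 859)
9^32 ≡ 315^2 = 99225 ≡ 440 (mod 859)
9^64 ≡ 440^2 = 193600 ≡ 325 (mod 859)
9^128 ≡ 325^2 = 105625 ≡ 827 (mod 859)
9^256 ≡ 827^2 = 683929 ≡ 165 (mod 859)
9^512 ≡ 165^2 = 27225 ≡ 596 (mod 859)
858 = 512 + 256 + 64 + 16 + 8 + 2 in binary powers of 2.
So 9^858 ≡ 596 · 165 · 325 · 315 · 513 · 81 ≡ 1 (mod 859).
Since the result is 1, base 9 gives no evidence that 859 is composite.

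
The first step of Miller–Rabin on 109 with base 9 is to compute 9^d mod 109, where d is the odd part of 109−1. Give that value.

1

109 − 1 = 108 = 2^2 · 27, so d = 27.
9^1 ≡ 9 (mod 109)
9^2 ≡ 9^2 = 81 ≡ 81 (mod 109)
9^4 ≡ 81^2 = 6561 ≡ 21 (mod 109)
9^8 ≡ 21^2 = 441 ≡ 5 (mod 109)
9^16 ≡ 5^2 = 25 ≡ 25 (mod 109)
27 = 16 + 8 + 2 + 1 in binary powers of 2.
So 9^27 ≡ 25 · 5 · 81 · 9 ≡ 1 (mod 109).
Since 9^d ≡ 1 (mod 109), base 9 does not prove 109 composite.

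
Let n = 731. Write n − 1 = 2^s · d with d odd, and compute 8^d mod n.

731 − 1 = 730 = 2^1 · 365, so d = 365.
8^1 ≡ 8 (mod 731)
8^2 ≡ 8^2 = 64 ≡ 64 (mod 731)
8^4 ≡ 64^2 = 4096 ≡ 441 (mod 731)
8^8 ≡ 441^2 = 194481 ≡ 35 (mod 731)
8^16 ≡ 35^2 = 1225 ≡ 494 (mod 731)
8^32 ≡ 494^2 = 244036 ≡ 613 (mod 731)
8^64 ≡ 613^2 = 375769 ≡ 35 (mod 731)
8^128 ≡ 35^2 = 1225 ≡ 494 (mod 731)
8^256 ≡ 494^2 = 244036 ≡ 613 (mod 731)
365 = 256 + 64 + 32 + 8 + 4 + 1 in binary powers of 2.
So 8^365 ≡ 613 · 35 · 613 · 35 · 441 · 8 ≡ 94 (mod 731).
Squaring chain: 94; never reaches −1, so base 8 is a Miller–Rabin witness that 731 is composite.

94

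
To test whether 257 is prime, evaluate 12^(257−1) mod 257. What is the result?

12^1 ≡ 12 (mod 257)
12^2 ≡ 12^2 = 144 ≡ 144 (mod 257)
12^4 ≡ 144^2 = 20736 ≡ 176 (mod 257)
12^8 ≡ 176^2 = 30976 ≡ 136 (mod 257)
12^16 ≡ 136^2 = 18496 ≡ 249 (mod 257)
12^32 ≡ 249^2 = 62001 ≡ 64 (mod 257)
12^64 ≡ 64^2 = 4096 ≡ 241 (mod 257)
12^128 ≡ 241^2 = 58081 ≡ 256 (mod 257)
12^256 ≡ 256^2 = 65536 ≡ 1 (mod 257)
256 = 256 in binary powers of 2.
So 12^256 ≡ 1 ≡ 1 (mod 257).
Since the result is 1, base 12 gives no evidence that 257 is composite.

1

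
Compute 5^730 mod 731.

298

5^1 ≡ 5 (mod 731)
5^2 ≡ 5^2 = 25 ≡ 25 (mod 731)
5^4 ≡ 25^2 = 625 ≡ 625 (mod 731)
5^8 ≡ 625^2 = 390625 ≡ 271 (mod 731)
5^16 ≡ 271^2 = 73441 ≡ 341 (mod 731)
5^32 ≡ 341^2 = 116281 ≡ 52 (mod 731)
5^64 ≡ 52^2 = 2704 ≡ 511 (mod 731)
5^128 ≡ 511^2 = 261121 ≡ 154 (mod 731)
5^256 ≡ 154^2 = 23716 ≡ 324 (mod 731)
5^512 ≡ 324^2 = 104976 ≡ 443 (mod 731)
730 = 512 + 128 + 64 + 16 + 8 + 2 in binary powers of 2.
So 5^730 ≡ 443 · 154 · 511 · 341 · 271 · 25 ≡ 298 (mod 731).
Since 298 ≠ 1, base 5 is a Fermat witness: 731 is composite.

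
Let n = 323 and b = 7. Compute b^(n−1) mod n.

7^1 ≡ 7 (mod 323)
7^2 ≡ 7^2 = 49 ≡ 49 (mod 323)
7^4 ≡ 49^2 = 2401 ≡ 140 (mod 323)
7^8 ≡ 140^2 = 19600 ≡ 220 (mod 323)
7^16 ≡ 220^2 = 48400 ≡ 273 (mod 323)
7^32 ≡ 273^2 = 74529 ≡ 239 (mod 323)
7^64 ≡ 239^2 = 57121 ≡ 273 (mod 323)
7^128 ≡ 273^2 = 74529 ≡ 239 (mod 323)
7^256 ≡ 239^2 = 57121 ≡ 273 (mod 323)
322 = 256 + 64 + 2 in binary powers of 2.
So 7^322 ≡ 273 · 273 · 49 ≡ 83 (mod 323).
Since 83 ≠ 1, base 7 is a Fermat witness: 323 is composite.

83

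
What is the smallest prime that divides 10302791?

67

10302791 is odd.
Digit sum 23, not divisible by 3.
Ends in 1: not divisible by 5.
7: 10302791 = 7·1471827 + 2
11: 10302791 = 11·936617 + 4
13: 10302791 = 13·792522 + 5
17: 10302791 = 17·606046 + 9
19: 10302791 = 19·542252 + 3
23: 10302791 = 23·447947 + 10
29: 10302791 = 29·355268 + 19
31: 10302791 = 31·332348 + 3
37: 10302791 = 37·278453 + 30
41: 10302791 = 41·251287 + 24
43: 10302791 = 43·239599 + 34
47: 10302791 = 47·219208 + 15
53: 10302791 = 53·194392 + 15
59: 10302791 = 59·174623 + 34
61: 10302791 = 61·168898 + 13
67: 10302791 = 67·153773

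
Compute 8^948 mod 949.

1

8^1 ≡ 8 (mod 949)
8^2 ≡ 8^2 = 64 ≡ 64 (mod 949)
8^4 ≡ 64^2 = 4096 ≡ 300 (mod 949)
8^8 ≡ 300^2 = 90000 ≡ 794 (mod 949)
8^16 ≡ 794^2 = 630436 ≡ 300 (mod 949)
8^32 ≡ 300^2 = 90000 ≡ 794 (mod 949)
8^64 ≡ 794^2 = 630436 ≡ 300 (mod 949)
8^128 ≡ 300^2 = 90000 ≡ 794 (mod 949)
8^256 ≡ 794^2 = 630436 ≡ 300 (mod 949)
8^512 ≡ 300^2 = 90000 ≡ 794 (mod 949)
948 = 512 + 256 + 128 + 32 + 16 + 4 in binary powers of 2.
So 8^948 ≡ 794 · 300 · 794 · 794 · 300 · 300 ≡ 1 (mod 949).
Since the result is 1, base 8 gives no evidence that 949 is composite.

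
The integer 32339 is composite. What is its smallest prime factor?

32339 is odd.
Digit sum 20, not divisible by 3.
Ends in 9: not divisible by 5.
7: 32339 = 7·4619 + 6
11: 32339 = 11·2939 + 10
13: 32339 = 13·2487 + 8
17: 32339 = 17·1902 + 5
19: 32339 = 19·1702 + 1
23: 32339 = 23·1406 + 1
29: 32339 = 29·1115 + 4
31: 32339 = 31·1043 + 6
37: 32339 = 37·874 + 1
41: 32339 = 41·788 + 31
43: 32339 = 43·752 + 3
47: 32339 = 47·688 + 3
53: 32339 = 53·610 + 9
59: 32339 = 59·548 + 7
61: 32339 = 61·530 + 9
67: 32339 = 67·482 + 45
71: 32339 = 71·455 + 34
73: 32339 = 73·443

73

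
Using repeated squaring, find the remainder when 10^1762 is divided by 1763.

1330

10^1 ≡ 10 (mod 1763)
10^2 ≡ 10^2 = 100 ≡ 100 (mod 1763)
10^4 ≡ 100^2 = 10000 ≡ 1185 (mod 1763)
10^8 ≡ 1185^2 = 1404225 ≡ 877 (mod 1763)
10^16 ≡ 877^2 = 769129 ≡ 461 (mod 1763)
10^32 ≡ 461^2 = 212521 ≡ 961 (mod 1763)
10^64 ≡ 961^2 = 923521 ≡ 1472 (mod 1763)
10^128 ≡ 1472^2 = 2166784 ≡ 57 (mod 1763)
10^256 ≡ 57^2 = 3249 ≡ 1486 (mod 1763)
10^512 ≡ 1486^2 = 2208196 ≡ 920 (mod 1763)
10^1024 ≡ 920^2 = 846400 ≡ 160 (mod 1763)
1762 = 1024 + 512 + 128 + 64 + 32 + 2 in binary powers of 2.
So 10^1762 ≡ 160 · 920 · 57 · 1472 · 961 · 100 ≡ 1330 (mod 1763).
Since 1330 ≠ 1, base 10 is a Fermat witness: 1763 is composite.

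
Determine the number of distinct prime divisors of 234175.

4

234175 = 5^2 · 9367
9367 = 17 · 551
551 = 19 · 29
234175 = 5^2 · 17 · 19 · 29, which has 4 distinct prime factors.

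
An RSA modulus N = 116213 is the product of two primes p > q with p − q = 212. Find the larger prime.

Since p = q + 212, we have 116213 = q(q + 212), so q² + 212q − 116213 = 0.
Discriminant: 212² + 4·116213 = 44944 + 464852 = 509796; √509796 = 714.
q = (−212 + 714)/2 = 251, and p = q + 212 = 463.
Check: 251 · 463 = 116213.

463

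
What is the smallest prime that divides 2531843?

47

2531843 is odd.
Digit sum 26, not divisible by 3.
Ends in 3: not divisible by 5.
7: 2531843 = 7·361691 + 6
11: 2531843 = 11·230167 + 6
13: 2531843 = 13·194757 + 2
17: 2531843 = 17·148931 + 16
19: 2531843 = 19·133254 + 17
23: 2531843 = 23·110080 + 3
29: 2531843 = 29·87304 + 27
31: 2531843 = 31·81672 + 11
37: 2531843 = 37·68428 + 7
41: 2531843 = 41·61752 + 11
43: 2531843 = 43·58880 + 3
47: 2531843 = 47·53869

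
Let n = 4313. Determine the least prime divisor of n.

19

4313 is odd.
Digit sum 11, not divisible by 3.
Ends in 3: not divisible by 5.
7: 4313 = 7·616 + 1
11: 4313 = 11·392 + 1
13: 4313 = 13·331 + 10
17: 4313 = 17·253 + 12
19: 4313 = 19·227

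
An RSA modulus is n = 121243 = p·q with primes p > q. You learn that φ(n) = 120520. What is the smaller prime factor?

φ(n) = (p−1)(q−1) = n − (p+q) + 1, so p + q = 121243 − 120520 + 1 = 724.
p and q are the roots of t² − 724t + 121243 = 0.
Discriminant: 724² − 4·121243 = 524176 − 484972 = 39204; √39204 = 198.
q = (724 − 198)/2 = 263, p = (724 + 198)/2 = 461.
Check: 263 · 461 = 121243.

263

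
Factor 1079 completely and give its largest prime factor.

83

1079 = 13 · 83
83 is prime.
So 1079 = 13 · 83; the largest prime factor is 83.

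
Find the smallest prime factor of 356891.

356891 is odd.
Digit sum 32, not divisible by 3.
Ends in 1: not divisible by 5.
7: 356891 = 7·50984 + 3
11: 356891 = 11·32444 + 7
13: 356891 = 13·27453 + 2
17: 356891 = 17·20993 + 10
19: 356891 = 19·18783 + 14
23: 356891 = 23·15517

23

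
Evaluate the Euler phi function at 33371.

Factor: 33371 = 13 · 17 · 151.
φ(33371) = (13−1) · (17−1) · (151−1) = 12 · 16 · 150 = 28800.

28800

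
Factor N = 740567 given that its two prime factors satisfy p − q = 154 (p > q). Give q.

787

Since p = q + 154, we have 740567 = q(q + 154), so q² + 154q − 740567 = 0.
Discriminant: 154² + 4·740567 = 23716 + 2962268 = 2985984; √2985984 = 1728.
q = (−154 + 1728)/2 = 787, and p = q + 154 = 941.
Check: 787 · 941 = 740567.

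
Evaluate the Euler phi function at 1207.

Factor: 1207 = 17 · 71.
φ(1207) = (17−1) · (71−1) = 16 · 70 = 1120.

1120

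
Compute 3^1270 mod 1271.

893

3^1 ≡ 3 (mod 1271)
3^2 ≡ 3^2 = 9 ≡ 9 (mod 1271)
3^4 ≡ 9^2 = 81 ≡ 81 (mod 1271)
3^8 ≡ 81^2 = 6561 ≡ 206 (mod 1271)
3^16 ≡ 206^2 = 42436 ≡ 493 (mod 1271)
3^32 ≡ 493^2 = 243049 ≡ 288 (mod 1271)
3^64 ≡ 288^2 = 82944 ≡ 329 (mod 1271)
3^128 ≡ 329^2 = 108241 ≡ 206 (mod 1271)
3^256 ≡ 206^2 = 42436 ≡ 493 (mod 1271)
3^512 ≡ 493^2 = 243049 ≡ 288 (mod 1271)
3^1024 ≡ 288^2 = 82944 ≡ 329 (mod 1271)
1270 = 1024 + 128 + 64 + 32 + 16 + 4 + 2 in binary powers of 2.
So 3^1270 ≡ 329 · 206 · 329 · 288 · 493 · 81 · 9 ≡ 893 (mod 1271).
Since 893 ≠ 1, base 3 is a Fermat witness: 1271 is composite.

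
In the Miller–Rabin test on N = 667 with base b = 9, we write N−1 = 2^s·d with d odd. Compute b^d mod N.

667 − 1 = 666 = 2^1 · 333, so d = 333.
9^1 ≡ 9 (mod 667)
9^2 ≡ 9^2 = 81 ≡ 81 (mod 667)
9^4 ≡ 81^2 = 6561 ≡ 558 (mod 667)
9^8 ≡ 558^2 = 311364 ≡ 542 (mod 667)
9^16 ≡ 542^2 = 293764 ≡ 284 (mod 667)
9^32 ≡ 284^2 = 80656 ≡ 616 (mod 667)
9^64 ≡ 616^2 = 379456 ≡ 600 (mod 667)
9^128 ≡ 600^2 = 360000 ≡ 487 (mod 667)
9^256 ≡ 487^2 = 237169 ≡ 384 (mod 667)
333 = 256 + 64 + 8 + 4 + 1 in binary powers of 2.
So 9^333 ≡ 384 · 600 · 542 · 558 · 9 ≡ 660 (mod 667).
Squaring chain: 660; never reaches −1, so base 9 is a Miller–Rabin witness that 667 is composite.

660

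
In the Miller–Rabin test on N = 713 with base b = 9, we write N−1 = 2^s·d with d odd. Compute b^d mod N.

193

713 − 1 = 712 = 2^3 · 89, so d = 89.
9^1 ≡ 9 (mod 713)
9^2 ≡ 9^2 = 81 ≡ 81 (mod 713)
9^4 ≡ 81^2 = 6561 ≡ 144 (mod 713)
9^8 ≡ 144^2 = 20736 ≡ 59 (mod 713)
9^16 ≡ 59^2 = 3481 ≡ 629 (mod 713)
9^32 ≡ 629^2 = 395641 ≡ 639 (mod 713)
9^64 ≡ 639^2 = 408321 ≡ 485 (mod 713)
89 = 64 + 16 + 8 + 1 in binary powers of 2.
So 9^89 ≡ 485 · 629 · 59 · 9 ≡ 193 (mod 713).
Squaring chain: 193 → 173 → 696; never reaches −1, so base 9 is a Miller–Rabin witness that 713 is composite.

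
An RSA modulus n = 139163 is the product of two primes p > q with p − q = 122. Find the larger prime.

Since p = q + 122, we have 139163 = q(q + 122), so q² + 122q − 139163 = 0.
Discriminant: 122² + 4·139163 = 14884 + 556652 = 571536; √571536 = 756.
q = (−122 + 756)/2 = 317, and p = q + 122 = 439.
Check: 317 · 439 = 139163.

439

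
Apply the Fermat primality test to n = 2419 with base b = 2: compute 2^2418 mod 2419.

2^1 ≡ 2 (mod 2419)
2^2 ≡ 2^2 = 4 ≡ 4 (mod 2419)
2^4 ≡ 4^2 = 16 ≡ 16 (mod 2419)
2^8 ≡ 16^2 = 256 ≡ 256 (mod 2419)
2^16 ≡ 256^2 = 65536 ≡ 223 (mod 2419)
2^32 ≡ 223^2 = 49729 ≡ 1349 (mod 2419)
2^64 ≡ 1349^2 = 1819801 ≡ 713 (mod 2419)
2^128 ≡ 713^2 = 508369 ≡ 379 (mod 2419)
2^256 ≡ 379^2 = 143641 ≡ 920 (mod 2419)
2^512 ≡ 920^2 = 846400 ≡ 2169 (mod 2419)
2^1024 ≡ 2169^2 = 4704561 ≡ 2025 (mod 2419)
2^2048 ≡ 2025^2 = 4100625 ≡ 420 (mod 2419)
2418 = 2048 + 256 + 64 + 32 + 16 + 2 in binary powers of 2.
So 2^2418 ≡ 420 · 920 · 713 · 1349 · 223 · 4 ≡ 1138 (mod 2419).
Since 1138 ≠ 1, base 2 is a Fermat witness: 2419 is composite.

1138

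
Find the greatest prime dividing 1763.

43

1763 = 41 · 43
43 is prime.
So 1763 = 41 · 43; the largest prime factor is 43.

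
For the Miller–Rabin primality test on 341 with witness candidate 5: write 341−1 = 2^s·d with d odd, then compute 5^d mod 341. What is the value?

341 − 1 = 340 = 2^2 · 85, so d = 85.
5^1 ≡ 5 (mod 341)
5^2 ≡ 5^2 = 25 ≡ 25 (mod 341)
5^4 ≡ 25^2 = 625 ≡ 284 (mod 341)
5^8 ≡ 284^2 = 80656 ≡ 180 (mod 341)
5^16 ≡ 180^2 = 32400 ≡ 5 (mod 341)
5^32 ≡ 5^2 = 25 ≡ 25 (mod 341)
5^64 ≡ 25^2 = 625 ≡ 284 (mod 341)
85 = 64 + 16 + 4 + 1 in binary powers of 2.
So 5^85 ≡ 284 · 5 · 284 · 5 ≡ 67 (mod 341).
Squaring chain: 67 → 56; never reaches −1, so base 5 is a Miller–Rabin witness that 341 is composite.

67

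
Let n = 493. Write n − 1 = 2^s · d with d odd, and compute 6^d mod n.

493 − 1 = 492 = 2^2 · 123, so d = 123.
6^1 ≡ 6 (mod 493)
6^2 ≡ 6^2 = 36 ≡ 36 (mod 493)
6^4 ≡ 36^2 = 1296 ≡ 310 (mod 493)
6^8 ≡ 310^2 = 96100 ≡ 458 (mod 493)
6^16 ≡ 458^2 = 209764 ≡ 239 (mod 493)
6^32 ≡ 239^2 = 57121 ≡ 426 (mod 493)
6^64 ≡ 426^2 = 181476 ≡ 52 (mod 493)
123 = 64 + 32 + 16 + 8 + 2 + 1 in binary powers of 2.
So 6^123 ≡ 52 · 426 · 239 · 458 · 36 · 6 ≡ 328 (mod 493).
Squaring chain: 328 → 110; never reaches −1, so base 6 is a Miller–Rabin witness that 493 is composite.

328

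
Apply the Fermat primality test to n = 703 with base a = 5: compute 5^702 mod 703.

5^1 ≡ 5 (mod 703)
5^2 ≡ 5^2 = 25 ≡ 25 (mod 703)
5^4 ≡ 25^2 = 625 ≡ 625 (mod 703)
5^8 ≡ 625^2 = 390625 ≡ 460 (mod 703)
5^16 ≡ 460^2 = 211600 ≡ 700 (mod 703)
5^32 ≡ 700^2 = 490000 ≡ 9 (mod 703)
5^64 ≡ 9^2 = 81 ≡ 81 (mod 703)
5^128 ≡ 81^2 = 6561 ≡ 234 (mod 703)
5^256 ≡ 234^2 = 54756 ≡ 625 (mod 703)
5^512 ≡ 625^2 = 390625 ≡ 460 (mod 703)
702 = 512 + 128 + 32 + 16 + 8 + 4 + 2 in binary powers of 2.
So 5^702 ≡ 460 · 234 · 9 · 700 · 460 · 625 · 25 ≡ 628 (mod 703).
Since 628 ≠ 1, base 5 is a Fermat witness: 703 is composite.

628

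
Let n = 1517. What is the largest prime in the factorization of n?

1517 = 37 · 41
41 is prime.
So 1517 = 37 · 41; the largest prime factor is 41.

41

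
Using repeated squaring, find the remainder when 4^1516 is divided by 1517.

1144

4^1 ≡ 4 (mod 1517)
4^2 ≡ 4^2 = 16 ≡ 16 (mod 1517)
4^4 ≡ 16^2 = 256 ≡ 256 (mod 1517)
4^8 ≡ 256^2 = 65536 ≡ 305 (mod 1517)
4^16 ≡ 305^2 = 93025 ≡ 488 (mod 1517)
4^32 ≡ 488^2 = 238144 ≡ 1492 (mod 1517)
4^64 ≡ 1492^2 = 2226064 ≡ 625 (mod 1517)
4^128 ≡ 625^2 = 390625 ≡ 756 (mod 1517)
4^256 ≡ 756^2 = 571536 ≡ 1144 (mod 1517)
4^512 ≡ 1144^2 = 1308736 ≡ 1082 (mod 1517)
4^1024 ≡ 1082^2 = 1170724 ≡ 1117 (mod 1517)
1516 = 1024 + 256 + 128 + 64 + 32 + 8 + 4 in binary powers of 2.
So 4^1516 ≡ 1117 · 1144 · 756 · 625 · 1492 · 305 · 256 ≡ 1144 (mod 1517).
Since 1144 ≠ 1, base 4 is a Fermat witness: 1517 is composite.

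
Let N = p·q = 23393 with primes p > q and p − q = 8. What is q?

149

Since p = q + 8, we have 23393 = q(q + 8), so q² + 8q − 23393 = 0.
Discriminant: 8² + 4·23393 = 64 + 93572 = 93636; √93636 = 306.
q = (−8 + 306)/2 = 149, and p = q + 8 = 157.
Check: 149 · 157 = 23393.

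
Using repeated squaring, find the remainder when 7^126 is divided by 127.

1

7^1 ≡ 7 (mod 127)
7^2 ≡ 7^2 = 49 ≡ 49 (mod 127)
7^4 ≡ 49^2 = 2401 ≡ 115 (mod 127)
7^8 ≡ 115^2 = 13225 ≡ 17 (mod 127)
7^16 ≡ 17^2 = 289 ≡ 35 (mod 127)
7^32 ≡ 35^2 = 1225 ≡ 82 (mod 127)
7^64 ≡ 82^2 = 6724 ≡ 120 (mod 127)
126 = 64 + 32 + 16 + 8 + 4 + 2 in binary powers of 2.
So 7^126 ≡ 120 · 82 · 35 · 17 · 115 · 49 ≡ 1 (mod 127).
Since the result is 1, base 7 gives no evidence that 127 is composite.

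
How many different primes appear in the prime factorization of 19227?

4

19227 = 3 · 6409
6409 = 13 · 493
493 = 17 · 29
19227 = 3 · 13 · 17 · 29, which has 4 distinct prime factors.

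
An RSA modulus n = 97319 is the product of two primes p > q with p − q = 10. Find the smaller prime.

307

Since p = q + 10, we have 97319 = q(q + 10), so q² + 10q − 97319 = 0.
Discriminant: 10² + 4·97319 = 100 + 389276 = 389376; √389376 = 624.
q = (−10 + 624)/2 = 307, and p = q + 10 = 317.
Check: 307 · 317 = 97319.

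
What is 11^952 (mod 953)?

11^1 ≡ 11 (mod 953)
11^2 ≡ 11^2 = 121 ≡ 121 (mod 953)
11^4 ≡ 121^2 = 14641 ≡ 346 (mod 953)
11^8 ≡ 346^2 = 119716 ≡ 591 (mod 953)
11^16 ≡ 591^2 = 349281 ≡ 483 (mod 953)
11^32 ≡ 483^2 = 233289 ≡ 757 (mod 953)
11^64 ≡ 757^2 = 573049 ≡ 296 (mod 953)
11^128 ≡ 296^2 = 87616 ≡ 893 (mod 953)
11^256 ≡ 893^2 = 797449 ≡ 741 (mod 953)
11^512 ≡ 741^2 = 549081 ≡ 153 (mod 953)
952 = 512 + 256 + 128 + 32 + 16 + 8 in binary powers of 2.
So 11^952 ≡ 153 · 741 · 893 · 757 · 483 · 591 ≡ 1 (mod 953).
Since the result is 1, base 11 gives no evidence that 953 is composite.

1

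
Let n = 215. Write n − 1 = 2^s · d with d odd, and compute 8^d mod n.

215 − 1 = 214 = 2^1 · 107, so d = 107.
8^1 ≡ 8 (mod 215)
8^2 ≡ 8^2 = 64 ≡ 64 (mod 215)
8^4 ≡ 64^2 = 4096 ≡ 11 (mod 215)
8^8 ≡ 11^2 = 121 ≡ 121 (mod 215)
8^16 ≡ 121^2 = 14641 ≡ 21 (mod 215)
8^32 ≡ 21^2 = 441 ≡ 11 (mod 215)
8^64 ≡ 11^2 = 121 ≡ 121 (mod 215)
107 = 64 + 32 + 8 + 2 + 1 in binary powers of 2.
So 8^107 ≡ 121 · 11 · 121 · 64 · 8 ≡ 22 (mod 215).
Squaring chain: 22; never reaches −1, so base 8 is a Miller–Rabin witness that 215 is composite.

22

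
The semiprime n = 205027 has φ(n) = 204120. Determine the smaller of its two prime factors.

φ(n) = (p−1)(q−1) = n − (p+q) + 1, so p + q = 205027 − 204120 + 1 = 908.
p and q are the roots of t² − 908t + 205027 = 0.
Discriminant: 908² − 4·205027 = 824464 − 820108 = 4356; √4356 = 66.
q = (908 − 66)/2 = 421, p = (908 + 66)/2 = 487.
Check: 421 · 487 = 205027.

421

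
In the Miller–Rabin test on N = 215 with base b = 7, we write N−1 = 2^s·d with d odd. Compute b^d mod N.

123

215 − 1 = 214 = 2^1 · 107, so d = 107.
7^1 ≡ 7 (mod 215)
7^2 ≡ 7^2 = 49 ≡ 49 (mod 215)
7^4 ≡ 49^2 = 2401 ≡ 36 (mod 215)
7^8 ≡ 36^2 = 1296 ≡ 6 (mod 215)
7^16 ≡ 6^2 = 36 ≡ 36 (mod 215)
7^32 ≡ 36^2 = 1296 ≡ 6 (mod 215)
7^64 ≡ 6^2 = 36 ≡ 36 (mod 215)
107 = 64 + 32 + 8 + 2 + 1 in binary powers of 2.
So 7^107 ≡ 36 · 6 · 6 · 49 · 7 ≡ 123 (mod 215).
Squaring chain: 123; never reaches −1, so base 7 is a Miller–Rabin witness that 215 is composite.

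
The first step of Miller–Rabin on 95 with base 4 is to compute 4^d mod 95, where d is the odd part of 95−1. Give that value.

54

95 − 1 = 94 = 2^1 · 47, so d = 47.
4^1 ≡ 4 (mod 95)
4^2 ≡ 4^2 = 16 ≡ 16 (mod 95)
4^4 ≡ 16^2 = 256 ≡ 66 (mod 95)
4^8 ≡ 66^2 = 4356 ≡ 81 (mod 95)
4^16 ≡ 81^2 = 6561 ≡ 6 (mod 95)
4^32 ≡ 6^2 = 36 ≡ 36 (mod 95)
47 = 32 + 8 + 4 + 2 + 1 in binary powers of 2.
So 4^47 ≡ 36 · 81 · 66 · 16 · 4 ≡ 54 (mod 95).
Squaring chain: 54; never reaches −1, so base 4 is a Miller–Rabin witness that 95 is composite.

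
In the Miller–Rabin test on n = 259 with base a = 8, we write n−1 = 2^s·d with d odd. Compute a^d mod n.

43

259 − 1 = 258 = 2^1 · 129, so d = 129.
8^1 ≡ 8 (mod 259)
8^2 ≡ 8^2 = 64 ≡ 64 (mod 259)
8^4 ≡ 64^2 = 4096 ≡ 211 (mod 259)
8^8 ≡ 211^2 = 44521 ≡ 232 (mod 259)
8^16 ≡ 232^2 = 53824 ≡ 211 (mod 259)
8^32 ≡ 211^2 = 44521 ≡ 232 (mod 259)
8^64 ≡ 232^2 = 53824 ≡ 211 (mod 259)
8^128 ≡ 211^2 = 44521 ≡ 232 (mod 259)
129 = 128 + 1 in binary powers of 2.
So 8^129 ≡ 232 · 8 ≡ 43 (mod 259).
Squaring chain: 43; never reaches −1, so base 8 is a Miller–Rabin witness that 259 is composite.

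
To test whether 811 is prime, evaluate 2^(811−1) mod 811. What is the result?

2^1 ≡ 2 (mod 811)
2^2 ≡ 2^2 = 4 ≡ 4 (mod 811)
2^4 ≡ 4^2 = 16 ≡ 16 (mod 811)
2^8 ≡ 16^2 = 256 ≡ 256 (mod 811)
2^16 ≡ 256^2 = 65536 ≡ 656 (mod 811)
2^32 ≡ 656^2 = 430336 ≡ 506 (mod 811)
2^64 ≡ 506^2 = 256036 ≡ 571 (mod 811)
2^128 ≡ 571^2 = 326041 ≡ 19 (mod 811)
2^256 ≡ 19^2 = 361 ≡ 361 (mod 811)
2^512 ≡ 361^2 = 130321 ≡ 561 (mod 811)
810 = 512 + 256 + 32 + 8 + 2 in binary powers of 2.
So 2^810 ≡ 561 · 361 · 506 · 256 · 4 ≡ 1 (mod 811).
Since the result is 1, base 2 gives no evidence that 811 is composite.

1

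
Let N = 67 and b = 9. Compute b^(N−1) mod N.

9^1 ≡ 9 (mod 67)
9^2 ≡ 9^2 = 81 ≡ 14 (mod 67)
9^4 ≡ 14^2 = 196 ≡ 62 (mod 67)
9^8 ≡ 62^2 = 3844 ≡ 25 (mod 67)
9^16 ≡ 25^2 = 625 ≡ 22 (mod 67)
9^32 ≡ 22^2 = 484 ≡ 15 (mod 67)
9^64 ≡ 15^2 = 225 ≡ 24 (mod 67)
66 = 64 + 2 in binary powers of 2.
So 9^66 ≡ 24 · 14 ≡ 1 (mod 67).
Since the result is 1, base 9 gives no evidence that 67 is composite.

1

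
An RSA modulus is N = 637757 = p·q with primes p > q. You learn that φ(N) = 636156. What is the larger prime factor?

863

φ(n) = (p−1)(q−1) = n − (p+q) + 1, so p + q = 637757 − 636156 + 1 = 1602.
p and q are the roots of t² − 1602t + 637757 = 0.
Discriminant: 1602² − 4·637757 = 2566404 − 2551028 = 15376; √15376 = 124.
q = (1602 − 124)/2 = 739, p = (1602 + 124)/2 = 863.
Check: 739 · 863 = 637757.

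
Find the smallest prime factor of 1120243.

41

1120243 is odd.
Digit sum 13, not divisible by 3.
Ends in 3: not divisible by 5.
7: 1120243 = 7·160034 + 5
11: 1120243 = 11·101840 + 3
13: 1120243 = 13·86172 + 7
17: 1120243 = 17·65896 + 11
19: 1120243 = 19·58960 + 3
23: 1120243 = 23·48706 + 5
29: 1120243 = 29·38629 + 2
31: 1120243 = 31·36136 + 27
37: 1120243 = 37·30276 + 31
41: 1120243 = 41·27323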